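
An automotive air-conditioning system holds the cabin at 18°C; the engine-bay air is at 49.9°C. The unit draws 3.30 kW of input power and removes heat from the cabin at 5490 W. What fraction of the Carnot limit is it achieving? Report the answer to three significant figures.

Converting, Q̇_C = 5490 W = 5.490 kW, so COP_actual = Q̇_C/Ẇ = 5.490/3.300 = 1.664.
In absolute terms T_C = 291.15 K and T_H = 323.05 K, so ΔT = 31.90 K.
COP_Carnot = T_C/ΔT = 291.15/31.90 = 9.127.
η_II = COP_actual/COP_Carnot = 1.664/9.127 = 0.1823.

0.182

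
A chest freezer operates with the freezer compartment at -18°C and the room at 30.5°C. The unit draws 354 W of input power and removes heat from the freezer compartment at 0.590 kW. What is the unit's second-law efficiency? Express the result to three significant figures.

Converting, Q̇_C = 0.5900 kW = 590.0 W, so COP_actual = Q̇_C/Ẇ = 590.0/354.0 = 1.667.
In absolute terms T_C = 255.15 K and T_H = 303.65 K, so ΔT = 48.50 K.
COP_Carnot = T_C/ΔT = 255.15/48.50 = 5.261.
η_II = COP_actual/COP_Carnot = 1.667/5.261 = 0.3168.

0.317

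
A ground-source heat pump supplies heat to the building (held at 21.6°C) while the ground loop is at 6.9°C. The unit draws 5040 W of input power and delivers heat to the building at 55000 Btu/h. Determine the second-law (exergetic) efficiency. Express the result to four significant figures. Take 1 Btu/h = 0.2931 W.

Converting, Q̇_H = 55000 Btu/h = 16120 W, so COP_actual = Q̇_H/Ẇ = 16120/5040 = 3.199.
In absolute terms T_C = 280.05 K and T_H = 294.75 K, so ΔT = 14.70 K.
COP_Carnot = T_H/ΔT = 294.75/14.70 = 20.05.
η_II = COP_actual/COP_Carnot = 3.199/20.05 = 0.1595.

0.1595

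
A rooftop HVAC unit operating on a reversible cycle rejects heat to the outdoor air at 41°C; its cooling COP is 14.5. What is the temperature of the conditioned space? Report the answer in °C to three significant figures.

For a Carnot refrigerator COP_R = T_C/(T_H − T_C), so T_C = COP·T_H/(1 + COP).
With T_H = 314.15 K, T_C = 14.5 × 314.15/15.50 = 293.88 K.
Converting, 293.88 K = 20.73°C.

20.7 °C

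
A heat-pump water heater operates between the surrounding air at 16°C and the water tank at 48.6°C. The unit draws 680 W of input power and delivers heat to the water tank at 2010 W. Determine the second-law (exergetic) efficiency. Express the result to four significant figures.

0.2995

COP_actual = Q̇_H/Ẇ = 2010/680.0 = 2.956.
In absolute terms T_C = 289.15 K and T_H = 321.75 K, so ΔT = 32.60 K.
COP_Carnot = T_H/ΔT = 321.75/32.60 = 9.870.
η_II = COP_actual/COP_Carnot = 2.956/9.870 = 0.2995.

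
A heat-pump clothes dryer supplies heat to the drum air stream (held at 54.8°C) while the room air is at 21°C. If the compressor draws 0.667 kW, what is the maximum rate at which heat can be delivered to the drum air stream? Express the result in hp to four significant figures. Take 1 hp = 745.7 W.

8.679 hp

In absolute terms T_C = 294.15 K and T_H = 327.95 K, so ΔT = 33.80 K.
COP_Carnot = T_H/ΔT = 327.95/33.80 = 9.703.
Q̇_max = COP_Carnot × Ẇ = 9.703 × 0.6670 kW = 6.472 kW = 8.679 hp.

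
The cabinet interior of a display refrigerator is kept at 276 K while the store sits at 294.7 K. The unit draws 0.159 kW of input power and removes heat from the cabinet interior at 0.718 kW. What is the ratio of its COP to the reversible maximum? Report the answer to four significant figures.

COP_actual = Q̇_C/Ẇ = 0.7180/0.1590 = 4.516.
The reservoir spacing is ΔT = 294.7 − 276 = 18.70 K.
COP_Carnot = T_C/ΔT = 276.00/18.70 = 14.76.
η_II = COP_actual/COP_Carnot = 4.516/14.76 = 0.3060.

0.3060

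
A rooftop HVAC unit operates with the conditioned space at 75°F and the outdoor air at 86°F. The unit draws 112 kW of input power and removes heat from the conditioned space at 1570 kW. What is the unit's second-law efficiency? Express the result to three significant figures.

COP_actual = Q̇_C/Ẇ = 1570/112.0 = 14.02.
In absolute terms T_C = 297.04 K and T_H = 303.15 K, so ΔT = 6.111 K.
COP_Carnot = T_C/ΔT = 297.04/6.111 = 48.61.
η_II = COP_actual/COP_Carnot = 14.02/48.61 = 0.2884.

0.288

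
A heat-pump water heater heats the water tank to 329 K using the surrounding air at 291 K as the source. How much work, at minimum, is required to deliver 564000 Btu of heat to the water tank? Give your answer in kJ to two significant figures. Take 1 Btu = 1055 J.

The reservoir spacing is ΔT = 329 − 291 = 38.00 K.
The reversible limit is COP_HP = T_H/ΔT = 8.658, so W_min = Q_H/COP = Q_H·ΔT/T_H.
W_min = 564000 × 38.00/329.00 = 65140 Btu = 68730 kJ.

69000 kJ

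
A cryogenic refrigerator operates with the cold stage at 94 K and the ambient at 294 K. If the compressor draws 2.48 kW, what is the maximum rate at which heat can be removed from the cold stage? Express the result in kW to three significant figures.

The reservoir spacing is ΔT = 294 − 94 = 200.0 K.
COP_Carnot = T_C/ΔT = 94.00/200.0 = 0.4700.
Q̇_max = COP_Carnot × Ẇ = 0.4700 × 2.480 kW = 1.166 kW.

1.17 kW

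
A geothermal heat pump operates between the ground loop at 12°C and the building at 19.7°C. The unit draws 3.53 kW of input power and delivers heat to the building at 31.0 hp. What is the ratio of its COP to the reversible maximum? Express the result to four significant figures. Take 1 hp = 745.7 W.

0.1722

Converting, Q̇_H = 31.00 hp = 23.12 kW, so COP_actual = Q̇_H/Ẇ = 23.12/3.530 = 6.549.
In absolute terms T_C = 285.15 K and T_H = 292.85 K, so ΔT = 7.700 K.
COP_Carnot = T_H/ΔT = 292.85/7.700 = 38.03.
η_II = COP_actual/COP_Carnot = 6.549/38.03 = 0.1722.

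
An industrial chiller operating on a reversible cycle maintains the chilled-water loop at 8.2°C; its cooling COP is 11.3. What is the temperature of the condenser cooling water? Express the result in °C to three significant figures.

COP_R = T_C/(T_H − T_C) gives T_H − T_C = T_C/COP.
With T_C = 281.35 K, T_H = 281.35 × (1 + 1/11.3) = 306.25 K.
Converting, 306.25 K = 33.10°C.

33.1 °C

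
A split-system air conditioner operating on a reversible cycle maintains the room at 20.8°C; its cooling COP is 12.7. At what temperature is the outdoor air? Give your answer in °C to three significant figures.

43.9 °C

COP_R = T_C/(T_H − T_C) gives T_H − T_C = T_C/COP.
With T_C = 293.95 K, T_H = 293.95 × (1 + 1/12.7) = 317.10 K.
Converting, 317.10 K = 43.95°C.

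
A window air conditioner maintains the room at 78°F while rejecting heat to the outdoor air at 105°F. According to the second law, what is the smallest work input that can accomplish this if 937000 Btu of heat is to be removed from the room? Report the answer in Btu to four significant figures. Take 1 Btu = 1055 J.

In absolute terms T_C = 298.71 K and T_H = 313.71 K, so ΔT = 15.00 K.
The reversible limit is COP_R = T_C/ΔT = 19.91, so W_min = Q_C/COP = Q_C·ΔT/T_C.
W_min = 937000 × 15.00/298.71 = 47050 Btu.

47050 Btu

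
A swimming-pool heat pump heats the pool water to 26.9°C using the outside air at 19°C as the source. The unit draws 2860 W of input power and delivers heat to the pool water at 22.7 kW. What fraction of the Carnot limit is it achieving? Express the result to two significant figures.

0.21

Converting, Q̇_H = 22.70 kW = 22700 W, so COP_actual = Q̇_H/Ẇ = 22700/2860 = 7.937.
In absolute terms T_C = 292.15 K and T_H = 300.05 K, so ΔT = 7.900 K.
COP_Carnot = T_H/ΔT = 300.05/7.900 = 37.98.
η_II = COP_actual/COP_Carnot = 7.937/37.98 = 0.2090.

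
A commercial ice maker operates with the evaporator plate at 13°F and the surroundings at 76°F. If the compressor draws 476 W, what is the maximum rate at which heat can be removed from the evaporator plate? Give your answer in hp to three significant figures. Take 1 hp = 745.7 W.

In absolute terms T_C = 262.59 K and T_H = 297.59 K, so ΔT = 35.00 K.
COP_Carnot = T_C/ΔT = 262.59/35.00 = 7.503.
Q̇_max = COP_Carnot × Ẇ = 7.503 × 476.0 W = 3571 W = 4.789 hp.

4.79 hp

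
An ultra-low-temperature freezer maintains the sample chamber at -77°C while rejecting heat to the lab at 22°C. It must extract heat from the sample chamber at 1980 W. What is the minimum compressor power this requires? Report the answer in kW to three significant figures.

In absolute terms T_C = 196.15 K and T_H = 295.15 K, so ΔT = 99.00 K.
COP_Carnot = T_C/ΔT = 196.15/99.00 = 1.981.
Ẇ_min = Q̇/COP_Carnot = 1980/1.981 = 999.3 W = 0.9993 kW.

0.999 kW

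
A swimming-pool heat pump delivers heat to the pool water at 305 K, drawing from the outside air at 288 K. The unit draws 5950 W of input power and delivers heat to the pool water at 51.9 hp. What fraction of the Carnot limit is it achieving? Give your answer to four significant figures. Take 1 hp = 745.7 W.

0.3625

Converting, Q̇_H = 51.90 hp = 38700 W, so COP_actual = Q̇_H/Ẇ = 38700/5950 = 6.505.
The reservoir spacing is ΔT = 305 − 288 = 17.00 K.
COP_Carnot = T_H/ΔT = 305.00/17.00 = 17.94.
η_II = COP_actual/COP_Carnot = 6.505/17.94 = 0.3625.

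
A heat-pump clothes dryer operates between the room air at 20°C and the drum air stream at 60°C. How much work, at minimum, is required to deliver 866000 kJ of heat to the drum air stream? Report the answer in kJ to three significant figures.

In absolute terms T_C = 293.15 K and T_H = 333.15 K, so ΔT = 40.00 K.
The reversible limit is COP_HP = T_H/ΔT = 8.329, so W_min = Q_H/COP = Q_H·ΔT/T_H.
W_min = 866000 × 40.00/333.15 = 104000 kJ.

104000 kJ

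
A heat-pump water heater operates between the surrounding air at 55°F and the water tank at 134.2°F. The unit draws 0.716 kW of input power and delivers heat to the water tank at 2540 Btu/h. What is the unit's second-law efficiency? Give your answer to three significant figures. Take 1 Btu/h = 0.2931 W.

0.139

Converting, Q̇_H = 2540 Btu/h = 0.7445 kW, so COP_actual = Q̇_H/Ẇ = 0.7445/0.7160 = 1.040.
In absolute terms T_C = 285.93 K and T_H = 329.93 K, so ΔT = 44.00 K.
COP_Carnot = T_H/ΔT = 329.93/44.00 = 7.498.
η_II = COP_actual/COP_Carnot = 1.040/7.498 = 0.1387.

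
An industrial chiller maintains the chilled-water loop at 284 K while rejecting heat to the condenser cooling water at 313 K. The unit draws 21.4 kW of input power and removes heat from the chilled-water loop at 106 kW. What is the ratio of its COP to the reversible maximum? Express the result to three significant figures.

0.506

COP_actual = Q̇_C/Ẇ = 106.0/21.40 = 4.953.
The reservoir spacing is ΔT = 313 − 284 = 29.00 K.
COP_Carnot = T_C/ΔT = 284.00/29.00 = 9.793.
η_II = COP_actual/COP_Carnot = 4.953/9.793 = 0.5058.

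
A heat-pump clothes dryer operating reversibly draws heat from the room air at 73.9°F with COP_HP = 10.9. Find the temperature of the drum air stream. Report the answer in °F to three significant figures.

128 °F

COP_HP = T_H/(T_H − T_C) rearranges to T_H = COP·T_C/(COP − 1).
With T_C = 296.43 K, T_H = 10.9 × 296.43/9.900 = 326.37 K.
Converting, 326.37 K = 127.80°F.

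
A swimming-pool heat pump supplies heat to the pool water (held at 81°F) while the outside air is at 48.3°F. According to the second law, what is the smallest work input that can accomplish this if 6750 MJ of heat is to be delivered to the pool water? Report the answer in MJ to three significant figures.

408 MJ

In absolute terms T_C = 282.21 K and T_H = 300.37 K, so ΔT = 18.17 K.
The reversible limit is COP_HP = T_H/ΔT = 16.53, so W_min = Q_H/COP = Q_H·ΔT/T_H.
W_min = 6750 × 18.17/300.37 = 408.2 MJ.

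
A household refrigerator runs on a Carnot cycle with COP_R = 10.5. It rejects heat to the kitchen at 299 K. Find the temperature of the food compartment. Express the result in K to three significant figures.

273 K

For a Carnot refrigerator COP_R = T_C/(T_H − T_C), so T_C = COP·T_H/(1 + COP).
With T_H = 299.00 K, T_C = 10.5 × 299.00/11.50 = 273.00 K.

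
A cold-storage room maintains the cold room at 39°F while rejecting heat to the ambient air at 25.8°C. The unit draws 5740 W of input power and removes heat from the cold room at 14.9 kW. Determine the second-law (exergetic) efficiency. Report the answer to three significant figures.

0.205

Converting, Q̇_C = 14.90 kW = 14900 W, so COP_actual = Q̇_C/Ẇ = 14900/5740 = 2.596.
In absolute terms T_C = 277.04 K and T_H = 298.95 K, so ΔT = 21.91 K.
COP_Carnot = T_C/ΔT = 277.04/21.91 = 12.64.
η_II = COP_actual/COP_Carnot = 2.596/12.64 = 0.2053.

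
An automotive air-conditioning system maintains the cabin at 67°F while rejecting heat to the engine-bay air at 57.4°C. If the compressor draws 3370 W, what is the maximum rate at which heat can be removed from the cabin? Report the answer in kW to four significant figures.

25.98 kW

In absolute terms T_C = 292.59 K and T_H = 330.55 K, so ΔT = 37.96 K.
COP_Carnot = T_C/ΔT = 292.59/37.96 = 7.709.
Q̇_max = COP_Carnot × Ẇ = 7.709 × 3370 W = 25980 W = 25.98 kW.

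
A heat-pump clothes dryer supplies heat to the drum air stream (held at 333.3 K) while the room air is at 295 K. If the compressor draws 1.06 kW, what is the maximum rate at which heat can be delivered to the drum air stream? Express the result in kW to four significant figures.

9.224 kW

The reservoir spacing is ΔT = 333.3 − 295 = 38.30 K.
COP_Carnot = T_H/ΔT = 333.30/38.30 = 8.702.
Q̇_max = COP_Carnot × Ẇ = 8.702 × 1.060 kW = 9.224 kW.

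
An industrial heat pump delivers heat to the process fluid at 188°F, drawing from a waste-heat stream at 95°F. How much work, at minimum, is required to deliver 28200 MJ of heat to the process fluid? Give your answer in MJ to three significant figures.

4050 MJ

In absolute terms T_C = 308.15 K and T_H = 359.82 K, so ΔT = 51.67 K.
The reversible limit is COP_HP = T_H/ΔT = 6.964, so W_min = Q_H/COP = Q_H·ΔT/T_H.
W_min = 28200 × 51.67/359.82 = 4049 MJ.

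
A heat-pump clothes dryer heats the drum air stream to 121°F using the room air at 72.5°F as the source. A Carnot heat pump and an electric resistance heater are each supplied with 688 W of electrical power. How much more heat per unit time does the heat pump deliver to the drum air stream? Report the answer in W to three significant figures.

7550 W

In absolute terms T_C = 295.65 K and T_H = 322.59 K, so ΔT = 26.94 K.
COP_Carnot = T_H/ΔT = 322.59/26.94 = 11.97.
The heat pump delivers Q̇_H = COP × Ẇ = 8237 W; the resistance heater delivers Ẇ = 688.0 W.
Extra = (COP − 1)·Ẇ = 7549 W.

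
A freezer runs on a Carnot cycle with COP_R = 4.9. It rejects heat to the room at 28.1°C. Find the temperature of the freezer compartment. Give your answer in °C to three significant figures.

For a Carnot refrigerator COP_R = T_C/(T_H − T_C), so T_C = COP·T_H/(1 + COP).
With T_H = 301.25 K, T_C = 4.9 × 301.25/5.900 = 250.19 K.
Converting, 250.19 K = -22.96°C.

-23.0 °C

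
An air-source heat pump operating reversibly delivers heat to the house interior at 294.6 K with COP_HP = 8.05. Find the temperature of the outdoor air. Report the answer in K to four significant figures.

COP_HP = T_H/(T_H − T_C) gives T_H − T_C = T_H/COP.
With T_H = 294.60 K, T_C = 294.60 × (1 − 1/8.05) = 258.00 K.

258.0 K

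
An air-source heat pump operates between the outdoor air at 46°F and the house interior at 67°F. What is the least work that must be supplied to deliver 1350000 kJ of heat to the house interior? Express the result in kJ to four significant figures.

53830 kJ

In absolute terms T_C = 280.93 K and T_H = 292.59 K, so ΔT = 11.67 K.
The reversible limit is COP_HP = T_H/ΔT = 25.08, so W_min = Q_H/COP = Q_H·ΔT/T_H.
W_min = 1350000 × 11.67/292.59 = 53830 kJ.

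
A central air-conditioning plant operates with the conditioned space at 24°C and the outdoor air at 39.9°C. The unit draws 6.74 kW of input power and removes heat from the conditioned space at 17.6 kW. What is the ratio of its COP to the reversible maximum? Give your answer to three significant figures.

0.140

COP_actual = Q̇_C/Ẇ = 17.60/6.740 = 2.611.
In absolute terms T_C = 297.15 K and T_H = 313.05 K, so ΔT = 15.90 K.
COP_Carnot = T_C/ΔT = 297.15/15.90 = 18.69.
η_II = COP_actual/COP_Carnot = 2.611/18.69 = 0.1397.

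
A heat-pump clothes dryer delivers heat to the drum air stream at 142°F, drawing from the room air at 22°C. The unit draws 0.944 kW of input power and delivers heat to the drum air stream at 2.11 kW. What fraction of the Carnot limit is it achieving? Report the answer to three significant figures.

COP_actual = Q̇_H/Ẇ = 2.110/0.9440 = 2.235.
In absolute terms T_C = 295.15 K and T_H = 334.26 K, so ΔT = 39.11 K.
COP_Carnot = T_H/ΔT = 334.26/39.11 = 8.546.
η_II = COP_actual/COP_Carnot = 2.235/8.546 = 0.2615.

0.262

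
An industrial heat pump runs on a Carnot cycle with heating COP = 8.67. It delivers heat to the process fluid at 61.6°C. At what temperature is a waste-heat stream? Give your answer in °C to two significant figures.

COP_HP = T_H/(T_H − T_C) gives T_H − T_C = T_H/COP.
With T_H = 334.75 K, T_C = 334.75 × (1 − 1/8.67) = 296.14 K.
Converting, 296.14 K = 22.99°C.

23 °C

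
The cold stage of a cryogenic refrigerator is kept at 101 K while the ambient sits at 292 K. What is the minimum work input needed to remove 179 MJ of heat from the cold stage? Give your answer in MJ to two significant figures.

The reservoir spacing is ΔT = 292 − 101 = 191.0 K.
The reversible limit is COP_R = T_C/ΔT = 0.5288, so W_min = Q_C/COP = Q_C·ΔT/T_C.
W_min = 179.0 × 191.0/101.00 = 338.5 MJ.

340 MJ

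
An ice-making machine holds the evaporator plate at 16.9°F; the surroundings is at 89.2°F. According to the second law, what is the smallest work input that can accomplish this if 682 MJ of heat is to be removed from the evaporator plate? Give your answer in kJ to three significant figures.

103000 kJ

In absolute terms T_C = 264.76 K and T_H = 304.93 K, so ΔT = 40.17 K.
The reversible limit is COP_R = T_C/ΔT = 6.592, so W_min = Q_C/COP = Q_C·ΔT/T_C.
W_min = 682.0 × 40.17/264.76 = 103.5 MJ = 103500 kJ.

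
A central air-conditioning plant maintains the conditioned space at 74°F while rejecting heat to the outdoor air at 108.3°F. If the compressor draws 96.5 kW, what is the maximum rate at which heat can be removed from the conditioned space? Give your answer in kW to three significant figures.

1500 kW

In absolute terms T_C = 296.48 K and T_H = 315.54 K, so ΔT = 19.06 K.
COP_Carnot = T_C/ΔT = 296.48/19.06 = 15.56.
Q̇_max = COP_Carnot × Ẇ = 15.56 × 96.50 kW = 1501 kW.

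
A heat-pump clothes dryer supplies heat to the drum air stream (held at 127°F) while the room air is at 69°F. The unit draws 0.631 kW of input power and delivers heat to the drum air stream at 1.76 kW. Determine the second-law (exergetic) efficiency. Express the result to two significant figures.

COP_actual = Q̇_H/Ẇ = 1.760/0.6310 = 2.789.
In absolute terms T_C = 293.71 K and T_H = 325.93 K, so ΔT = 32.22 K.
COP_Carnot = T_H/ΔT = 325.93/32.22 = 10.12.
η_II = COP_actual/COP_Carnot = 2.789/10.12 = 0.2758.

0.28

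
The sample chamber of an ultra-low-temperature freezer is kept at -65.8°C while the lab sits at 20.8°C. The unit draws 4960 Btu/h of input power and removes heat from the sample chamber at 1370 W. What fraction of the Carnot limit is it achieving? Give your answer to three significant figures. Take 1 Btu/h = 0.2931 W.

Converting, Q̇_C = 1370 W = 4674 Btu/h, so COP_actual = Q̇_C/Ẇ = 4674/4960 = 0.9424.
In absolute terms T_C = 207.35 K and T_H = 293.95 K, so ΔT = 86.60 K.
COP_Carnot = T_C/ΔT = 207.35/86.60 = 2.394.
η_II = COP_actual/COP_Carnot = 0.9424/2.394 = 0.3936.

0.394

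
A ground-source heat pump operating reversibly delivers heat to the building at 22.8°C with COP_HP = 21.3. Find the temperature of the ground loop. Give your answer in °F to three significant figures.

48.0 °F

COP_HP = T_H/(T_H − T_C) gives T_H − T_C = T_H/COP.
With T_H = 295.95 K, T_C = 295.95 × (1 − 1/21.3) = 282.06 K.
Converting, 282.06 K = 48.03°F.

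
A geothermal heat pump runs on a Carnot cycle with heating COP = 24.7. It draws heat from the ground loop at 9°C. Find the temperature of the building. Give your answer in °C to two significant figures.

21 °C

COP_HP = T_H/(T_H − T_C) rearranges to T_H = COP·T_C/(COP − 1).
With T_C = 282.15 K, T_H = 24.7 × 282.15/23.70 = 294.06 K.
Converting, 294.06 K = 20.91°C.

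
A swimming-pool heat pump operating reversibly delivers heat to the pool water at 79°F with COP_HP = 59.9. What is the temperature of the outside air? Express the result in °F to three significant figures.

70.0 °F

COP_HP = T_H/(T_H − T_C) gives T_H − T_C = T_H/COP.
With T_H = 299.26 K, T_C = 299.26 × (1 − 1/59.9) = 294.27 K.
Converting, 294.27 K = 70.01°F.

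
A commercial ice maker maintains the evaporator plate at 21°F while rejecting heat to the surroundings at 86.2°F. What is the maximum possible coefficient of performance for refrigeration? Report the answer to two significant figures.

In absolute terms T_C = 267.04 K and T_H = 303.26 K, so ΔT = 36.22 K.
For a reversible cycle, COP_Carnot = T_C/ΔT = 267.04/36.22 = 7.372.

7.4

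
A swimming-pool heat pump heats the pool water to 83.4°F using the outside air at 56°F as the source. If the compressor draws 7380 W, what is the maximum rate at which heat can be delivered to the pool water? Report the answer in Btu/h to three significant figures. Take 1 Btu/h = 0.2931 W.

499000 Btu/h

In absolute terms T_C = 286.48 K and T_H = 301.71 K, so ΔT = 15.22 K.
COP_Carnot = T_H/ΔT = 301.71/15.22 = 19.82.
Q̇_max = COP_Carnot × Ẇ = 19.82 × 7380 W = 146300 W = 499100 Btu/h.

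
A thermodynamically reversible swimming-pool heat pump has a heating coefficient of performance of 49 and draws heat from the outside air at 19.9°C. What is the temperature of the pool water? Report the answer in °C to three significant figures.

26.0 °C

COP_HP = T_H/(T_H − T_C) rearranges to T_H = COP·T_C/(COP − 1).
With T_C = 293.05 K, T_H = 49 × 293.05/48.00 = 299.16 K.
Converting, 299.16 K = 26.01°C.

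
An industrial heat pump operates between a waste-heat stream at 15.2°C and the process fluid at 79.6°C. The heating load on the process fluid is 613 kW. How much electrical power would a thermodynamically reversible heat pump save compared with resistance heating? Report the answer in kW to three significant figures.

In absolute terms T_C = 288.35 K and T_H = 352.75 K, so ΔT = 64.40 K.
COP_Carnot = T_H/ΔT = 352.75/64.40 = 5.477.
Resistance heating needs Ẇ_res = Q̇_H = 613.0 kW; the reversible heat pump needs only Ẇ_hp = Q̇_H/COP = 111.9 kW.
Saving = 613.0 − 111.9 = 501.1 kW.

501 kW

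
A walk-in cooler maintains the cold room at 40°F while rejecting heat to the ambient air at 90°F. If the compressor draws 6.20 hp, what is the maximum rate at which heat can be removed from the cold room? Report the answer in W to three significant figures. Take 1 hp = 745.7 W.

46200 W

In absolute terms T_C = 277.59 K and T_H = 305.37 K, so ΔT = 27.78 K.
COP_Carnot = T_C/ΔT = 277.59/27.78 = 9.993.
Q̇_max = COP_Carnot × Ẇ = 9.993 × 6.200 hp = 61.96 hp = 46200 W.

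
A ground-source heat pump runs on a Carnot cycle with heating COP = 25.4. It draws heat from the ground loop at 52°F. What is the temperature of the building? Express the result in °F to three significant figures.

COP_HP = T_H/(T_H − T_C) rearranges to T_H = COP·T_C/(COP − 1).
With T_C = 284.26 K, T_H = 25.4 × 284.26/24.40 = 295.91 K.
Converting, 295.91 K = 72.97°F.

73.0 °F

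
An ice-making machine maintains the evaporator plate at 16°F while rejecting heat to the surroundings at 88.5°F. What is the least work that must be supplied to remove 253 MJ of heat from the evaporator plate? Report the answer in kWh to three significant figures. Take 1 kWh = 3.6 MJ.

10.7 kWh

In absolute terms T_C = 264.26 K and T_H = 304.54 K, so ΔT = 40.28 K.
The reversible limit is COP_R = T_C/ΔT = 6.561, so W_min = Q_C/COP = Q_C·ΔT/T_C.
W_min = 253.0 × 40.28/264.26 = 38.56 MJ = 10.71 kWh.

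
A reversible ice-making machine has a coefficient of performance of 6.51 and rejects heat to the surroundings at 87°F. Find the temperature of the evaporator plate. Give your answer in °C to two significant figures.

-9.9 °C

For a Carnot refrigerator COP_R = T_C/(T_H − T_C), so T_C = COP·T_H/(1 + COP).
With T_H = 303.71 K, T_C = 6.51 × 303.71/7.510 = 263.27 K.
Converting, 263.27 K = -9.88°C.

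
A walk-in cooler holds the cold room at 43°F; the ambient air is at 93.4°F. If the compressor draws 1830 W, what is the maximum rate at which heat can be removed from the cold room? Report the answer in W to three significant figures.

18300 W

In absolute terms T_C = 279.26 K and T_H = 307.26 K, so ΔT = 28.00 K.
COP_Carnot = T_C/ΔT = 279.26/28.00 = 9.974.
Q̇_max = COP_Carnot × Ẇ = 9.974 × 1830 W = 18250 W.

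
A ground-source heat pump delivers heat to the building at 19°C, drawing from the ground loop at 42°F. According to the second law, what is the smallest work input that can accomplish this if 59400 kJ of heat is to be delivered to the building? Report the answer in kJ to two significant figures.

In absolute terms T_C = 278.71 K and T_H = 292.15 K, so ΔT = 13.44 K.
The reversible limit is COP_HP = T_H/ΔT = 21.73, so W_min = Q_H/COP = Q_H·ΔT/T_H.
W_min = 59400 × 13.44/292.15 = 2734 kJ.

2700 kJ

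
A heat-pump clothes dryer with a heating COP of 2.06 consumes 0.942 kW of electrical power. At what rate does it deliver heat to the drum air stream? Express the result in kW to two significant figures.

1.9 kW

Q̇_H = COP_HP × Ẇ = 2.06 × 0.9420 = 1.941 kW.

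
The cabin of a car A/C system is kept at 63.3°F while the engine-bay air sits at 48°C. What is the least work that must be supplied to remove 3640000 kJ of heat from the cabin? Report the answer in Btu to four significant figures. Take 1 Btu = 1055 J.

In absolute terms T_C = 290.54 K and T_H = 321.15 K, so ΔT = 30.61 K.
The reversible limit is COP_R = T_C/ΔT = 9.491, so W_min = Q_C/COP = Q_C·ΔT/T_C.
W_min = 3640000 × 30.61/290.54 = 383500 kJ = 363500 Btu.

363500 Btu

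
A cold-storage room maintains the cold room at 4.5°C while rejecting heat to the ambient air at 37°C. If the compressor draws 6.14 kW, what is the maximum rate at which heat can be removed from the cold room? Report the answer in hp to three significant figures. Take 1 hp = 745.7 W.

70.3 hp

In absolute terms T_C = 277.65 K and T_H = 310.15 K, so ΔT = 32.50 K.
COP_Carnot = T_C/ΔT = 277.65/32.50 = 8.543.
Q̇_max = COP_Carnot × Ẇ = 8.543 × 6.140 kW = 52.45 kW = 70.34 hp.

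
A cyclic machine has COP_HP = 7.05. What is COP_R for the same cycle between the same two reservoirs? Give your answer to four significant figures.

6.050

Since Q_H = Q_C + W for any cycle, COP_R = Q_C/W = Q_H/W − 1.
COP_R = 7.05 − 1 = 6.05.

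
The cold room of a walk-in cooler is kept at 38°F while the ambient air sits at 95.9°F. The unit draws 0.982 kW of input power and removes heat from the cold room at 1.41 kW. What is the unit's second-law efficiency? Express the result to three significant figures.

0.167

COP_actual = Q̇_C/Ẇ = 1.410/0.9820 = 1.436.
In absolute terms T_C = 276.48 K and T_H = 308.65 K, so ΔT = 32.17 K.
COP_Carnot = T_C/ΔT = 276.48/32.17 = 8.595.
η_II = COP_actual/COP_Carnot = 1.436/8.595 = 0.1670.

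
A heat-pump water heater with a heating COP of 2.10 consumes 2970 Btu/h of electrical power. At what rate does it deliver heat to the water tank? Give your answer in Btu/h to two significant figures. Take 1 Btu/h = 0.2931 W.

6200 Btu/h

Q̇_H = COP_HP × Ẇ = 2.10 × 2970 = 6237 Btu/h.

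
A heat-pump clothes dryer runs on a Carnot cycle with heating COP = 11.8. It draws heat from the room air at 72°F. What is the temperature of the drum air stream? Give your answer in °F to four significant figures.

121.2 °F

COP_HP = T_H/(T_H − T_C) rearranges to T_H = COP·T_C/(COP − 1).
With T_C = 295.37 K, T_H = 11.8 × 295.37/10.80 = 322.72 K.
Converting, 322.72 K = 121.23°F.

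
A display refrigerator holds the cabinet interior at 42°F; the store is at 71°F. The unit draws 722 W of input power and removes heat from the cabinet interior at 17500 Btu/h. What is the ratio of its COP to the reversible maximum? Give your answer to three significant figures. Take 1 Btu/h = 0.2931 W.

Converting, Q̇_C = 17500 Btu/h = 5129 W, so COP_actual = Q̇_C/Ẇ = 5129/722.0 = 7.104.
In absolute terms T_C = 278.71 K and T_H = 294.82 K, so ΔT = 16.11 K.
COP_Carnot = T_C/ΔT = 278.71/16.11 = 17.30.
η_II = COP_actual/COP_Carnot = 7.104/17.30 = 0.4107.

0.411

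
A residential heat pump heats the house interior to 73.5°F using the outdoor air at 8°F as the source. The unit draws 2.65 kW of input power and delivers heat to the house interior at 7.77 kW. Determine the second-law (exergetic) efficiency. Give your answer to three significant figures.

0.360

COP_actual = Q̇_H/Ẇ = 7.770/2.650 = 2.932.
In absolute terms T_C = 259.82 K and T_H = 296.21 K, so ΔT = 36.39 K.
COP_Carnot = T_H/ΔT = 296.21/36.39 = 8.140.
η_II = COP_actual/COP_Carnot = 2.932/8.140 = 0.3602.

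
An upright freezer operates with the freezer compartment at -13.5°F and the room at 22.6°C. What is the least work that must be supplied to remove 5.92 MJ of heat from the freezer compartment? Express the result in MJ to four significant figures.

In absolute terms T_C = 247.87 K and T_H = 295.75 K, so ΔT = 47.88 K.
The reversible limit is COP_R = T_C/ΔT = 5.177, so W_min = Q_C/COP = Q_C·ΔT/T_C.
W_min = 5.920 × 47.88/247.87 = 1.143 MJ.

1.143 MJ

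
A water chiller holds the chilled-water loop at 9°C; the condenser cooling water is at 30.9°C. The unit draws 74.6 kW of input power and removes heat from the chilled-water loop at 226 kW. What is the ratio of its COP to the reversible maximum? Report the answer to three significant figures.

COP_actual = Q̇_C/Ẇ = 226.0/74.60 = 3.029.
In absolute terms T_C = 282.15 K and T_H = 304.05 K, so ΔT = 21.90 K.
COP_Carnot = T_C/ΔT = 282.15/21.90 = 12.88.
η_II = COP_actual/COP_Carnot = 3.029/12.88 = 0.2351.

0.235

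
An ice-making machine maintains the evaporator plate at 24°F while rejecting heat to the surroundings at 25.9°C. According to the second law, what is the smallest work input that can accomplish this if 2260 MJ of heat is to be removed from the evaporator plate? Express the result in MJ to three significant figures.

255 MJ

In absolute terms T_C = 268.71 K and T_H = 299.05 K, so ΔT = 30.34 K.
The reversible limit is COP_R = T_C/ΔT = 8.855, so W_min = Q_C/COP = Q_C·ΔT/T_C.
W_min = 2260 × 30.34/268.71 = 255.2 MJ.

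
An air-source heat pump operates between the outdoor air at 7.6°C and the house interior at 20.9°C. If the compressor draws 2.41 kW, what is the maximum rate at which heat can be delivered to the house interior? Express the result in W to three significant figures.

In absolute terms T_C = 280.75 K and T_H = 294.05 K, so ΔT = 13.30 K.
COP_Carnot = T_H/ΔT = 294.05/13.30 = 22.11.
Q̇_max = COP_Carnot × Ẇ = 22.11 × 2.410 kW = 53.28 kW = 53280 W.

53300 W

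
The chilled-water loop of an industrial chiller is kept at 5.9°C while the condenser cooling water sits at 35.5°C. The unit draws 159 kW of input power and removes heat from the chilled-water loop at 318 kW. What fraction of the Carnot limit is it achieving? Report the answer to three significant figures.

COP_actual = Q̇_C/Ẇ = 318.0/159.0 = 2.000.
In absolute terms T_C = 279.05 K and T_H = 308.65 K, so ΔT = 29.60 K.
COP_Carnot = T_C/ΔT = 279.05/29.60 = 9.427.
η_II = COP_actual/COP_Carnot = 2.000/9.427 = 0.2121.

0.212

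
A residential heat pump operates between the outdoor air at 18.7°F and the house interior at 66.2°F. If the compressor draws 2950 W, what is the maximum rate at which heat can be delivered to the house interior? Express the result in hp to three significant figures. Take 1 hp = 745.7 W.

43.8 hp

In absolute terms T_C = 265.76 K and T_H = 292.15 K, so ΔT = 26.39 K.
COP_Carnot = T_H/ΔT = 292.15/26.39 = 11.07.
Q̇_max = COP_Carnot × Ẇ = 11.07 × 2950 W = 32660 W = 43.80 hp.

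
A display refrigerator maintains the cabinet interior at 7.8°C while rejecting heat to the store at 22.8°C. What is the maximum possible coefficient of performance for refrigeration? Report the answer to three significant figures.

In absolute terms T_C = 280.95 K and T_H = 295.95 K, so ΔT = 15.00 K.
For a reversible cycle, COP_Carnot = T_C/ΔT = 280.95/15.00 = 18.73.

18.7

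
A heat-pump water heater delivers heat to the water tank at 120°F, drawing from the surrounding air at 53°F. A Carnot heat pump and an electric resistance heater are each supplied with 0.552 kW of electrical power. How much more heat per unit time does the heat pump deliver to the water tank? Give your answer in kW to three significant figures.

In absolute terms T_C = 284.82 K and T_H = 322.04 K, so ΔT = 37.22 K.
COP_Carnot = T_H/ΔT = 322.04/37.22 = 8.652.
The heat pump delivers Q̇_H = COP × Ẇ = 4.776 kW; the resistance heater delivers Ẇ = 0.5520 kW.
Extra = (COP − 1)·Ẇ = 4.224 kW.

4.22 kW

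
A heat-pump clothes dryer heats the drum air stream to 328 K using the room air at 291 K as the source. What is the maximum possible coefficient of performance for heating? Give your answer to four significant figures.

8.865

The reservoir spacing is ΔT = 328 − 291 = 37.00 K.
For a reversible cycle, COP_Carnot = T_H/ΔT = 328.00/37.00 = 8.865.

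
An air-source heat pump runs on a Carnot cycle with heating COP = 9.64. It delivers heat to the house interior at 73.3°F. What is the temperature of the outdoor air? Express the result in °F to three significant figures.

18.0 °F

COP_HP = T_H/(T_H − T_C) gives T_H − T_C = T_H/COP.
With T_H = 296.09 K, T_C = 296.09 × (1 − 1/9.64) = 265.38 K.
Converting, 265.38 K = 18.01°F.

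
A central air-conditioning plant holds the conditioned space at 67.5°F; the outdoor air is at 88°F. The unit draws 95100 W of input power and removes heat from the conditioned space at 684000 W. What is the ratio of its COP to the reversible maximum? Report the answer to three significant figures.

0.280

COP_actual = Q̇_C/Ẇ = 684000/95100 = 7.192.
In absolute terms T_C = 292.87 K and T_H = 304.26 K, so ΔT = 11.39 K.
COP_Carnot = T_C/ΔT = 292.87/11.39 = 25.72.
η_II = COP_actual/COP_Carnot = 7.192/25.72 = 0.2797.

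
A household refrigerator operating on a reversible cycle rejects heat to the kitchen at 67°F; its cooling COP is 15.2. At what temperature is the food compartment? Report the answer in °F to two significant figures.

34 °F

For a Carnot refrigerator COP_R = T_C/(T_H − T_C), so T_C = COP·T_H/(1 + COP).
With T_H = 292.59 K, T_C = 15.2 × 292.59/16.20 = 274.53 K.
Converting, 274.53 K = 34.49°F.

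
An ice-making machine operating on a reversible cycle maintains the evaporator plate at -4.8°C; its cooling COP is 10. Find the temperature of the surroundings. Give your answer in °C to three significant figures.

22.0 °C

COP_R = T_C/(T_H − T_C) gives T_H − T_C = T_C/COP.
With T_C = 268.35 K, T_H = 268.35 × (1 + 1/10) = 295.19 K.
Converting, 295.19 K = 22.04°C.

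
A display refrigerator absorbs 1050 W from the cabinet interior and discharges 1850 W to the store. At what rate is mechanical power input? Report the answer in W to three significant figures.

For a cyclic device the first law requires Q̇_H = Q̇_C + Ẇ.
Ẇ = Q̇_H − Q̇_C = 800.0 W.

800 W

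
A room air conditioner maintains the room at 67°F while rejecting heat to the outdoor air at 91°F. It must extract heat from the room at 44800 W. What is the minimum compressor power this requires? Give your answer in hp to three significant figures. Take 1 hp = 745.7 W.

In absolute terms T_C = 292.59 K and T_H = 305.93 K, so ΔT = 13.33 K.
COP_Carnot = T_C/ΔT = 292.59/13.33 = 21.94.
Ẇ_min = Q̇/COP_Carnot = 44800/21.94 = 2042 W = 2.738 hp.

2.74 hp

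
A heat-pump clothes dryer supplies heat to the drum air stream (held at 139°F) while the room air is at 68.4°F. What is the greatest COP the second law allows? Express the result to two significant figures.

In absolute terms T_C = 293.37 K and T_H = 332.59 K, so ΔT = 39.22 K.
For a reversible cycle, COP_Carnot = T_H/ΔT = 332.59/39.22 = 8.480.

8.5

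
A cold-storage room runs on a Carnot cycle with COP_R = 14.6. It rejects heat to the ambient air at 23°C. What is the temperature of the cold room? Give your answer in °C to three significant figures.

For a Carnot refrigerator COP_R = T_C/(T_H − T_C), so T_C = COP·T_H/(1 + COP).
With T_H = 296.15 K, T_C = 14.6 × 296.15/15.60 = 277.17 K.
Converting, 277.17 K = 4.02°C.

4.02 °C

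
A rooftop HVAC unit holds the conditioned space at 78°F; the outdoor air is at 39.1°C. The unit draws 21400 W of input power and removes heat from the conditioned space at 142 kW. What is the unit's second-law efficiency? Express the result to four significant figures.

Converting, Q̇_C = 142.0 kW = 142000 W, so COP_actual = Q̇_C/Ẇ = 142000/21400 = 6.636.
In absolute terms T_C = 298.71 K and T_H = 312.25 K, so ΔT = 13.54 K.
COP_Carnot = T_C/ΔT = 298.71/13.54 = 22.05.
η_II = COP_actual/COP_Carnot = 6.636/22.05 = 0.3009.

0.3009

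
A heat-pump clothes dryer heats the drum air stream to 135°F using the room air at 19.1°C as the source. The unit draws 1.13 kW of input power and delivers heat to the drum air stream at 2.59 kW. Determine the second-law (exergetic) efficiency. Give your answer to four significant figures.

0.2645

COP_actual = Q̇_H/Ẇ = 2.590/1.130 = 2.292.
In absolute terms T_C = 292.25 K and T_H = 330.37 K, so ΔT = 38.12 K.
COP_Carnot = T_H/ΔT = 330.37/38.12 = 8.666.
η_II = COP_actual/COP_Carnot = 2.292/8.666 = 0.2645.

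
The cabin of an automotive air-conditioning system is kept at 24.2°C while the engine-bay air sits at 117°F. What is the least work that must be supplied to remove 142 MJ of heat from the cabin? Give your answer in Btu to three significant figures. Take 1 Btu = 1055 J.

10400 Btu

In absolute terms T_C = 297.35 K and T_H = 320.37 K, so ΔT = 23.02 K.
The reversible limit is COP_R = T_C/ΔT = 12.92, so W_min = Q_C/COP = Q_C·ΔT/T_C.
W_min = 142.0 × 23.02/297.35 = 10.99 MJ = 10420 Btu.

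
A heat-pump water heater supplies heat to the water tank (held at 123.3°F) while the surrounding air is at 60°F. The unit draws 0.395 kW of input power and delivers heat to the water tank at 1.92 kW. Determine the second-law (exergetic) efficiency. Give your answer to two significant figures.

COP_actual = Q̇_H/Ẇ = 1.920/0.3950 = 4.861.
In absolute terms T_C = 288.71 K and T_H = 323.87 K, so ΔT = 35.17 K.
COP_Carnot = T_H/ΔT = 323.87/35.17 = 9.210.
η_II = COP_actual/COP_Carnot = 4.861/9.210 = 0.5278.

0.53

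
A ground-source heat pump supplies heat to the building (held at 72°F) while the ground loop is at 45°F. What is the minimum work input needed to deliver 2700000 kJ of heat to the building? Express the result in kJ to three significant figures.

137000 kJ

In absolute terms T_C = 280.37 K and T_H = 295.37 K, so ΔT = 15.00 K.
The reversible limit is COP_HP = T_H/ΔT = 19.69, so W_min = Q_H/COP = Q_H·ΔT/T_H.
W_min = 2700000 × 15.00/295.37 = 137100 kJ.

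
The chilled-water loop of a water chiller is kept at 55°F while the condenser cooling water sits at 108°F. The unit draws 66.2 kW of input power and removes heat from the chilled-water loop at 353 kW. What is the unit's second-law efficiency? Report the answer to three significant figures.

COP_actual = Q̇_C/Ẇ = 353.0/66.20 = 5.332.
In absolute terms T_C = 285.93 K and T_H = 315.37 K, so ΔT = 29.44 K.
COP_Carnot = T_C/ΔT = 285.93/29.44 = 9.711.
η_II = COP_actual/COP_Carnot = 5.332/9.711 = 0.5491.

0.549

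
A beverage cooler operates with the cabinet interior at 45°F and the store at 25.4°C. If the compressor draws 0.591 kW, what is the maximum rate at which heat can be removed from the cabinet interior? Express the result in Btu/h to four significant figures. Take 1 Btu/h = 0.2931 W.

31100 Btu/h

In absolute terms T_C = 280.37 K and T_H = 298.55 K, so ΔT = 18.18 K.
COP_Carnot = T_C/ΔT = 280.37/18.18 = 15.42.
Q̇_max = COP_Carnot × Ẇ = 15.42 × 0.5910 kW = 9.116 kW = 31100 Btu/h.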